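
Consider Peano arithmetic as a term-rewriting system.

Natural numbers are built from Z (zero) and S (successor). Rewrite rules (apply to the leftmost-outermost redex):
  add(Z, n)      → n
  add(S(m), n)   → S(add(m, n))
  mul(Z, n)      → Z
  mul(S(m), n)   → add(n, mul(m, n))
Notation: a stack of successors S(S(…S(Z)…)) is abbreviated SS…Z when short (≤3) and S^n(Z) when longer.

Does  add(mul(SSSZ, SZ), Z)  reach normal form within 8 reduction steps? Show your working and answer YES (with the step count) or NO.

Answer: NO — after 8 steps the term is S(S(add(mul(SZ, SZ), Z))), not yet normal

Derivation:
  start: add(mul(SSSZ, SZ), Z)
  →1  add(add(SZ, mul(SSZ, SZ)), Z)
  →2  add(S(add(Z, mul(SSZ, SZ))), Z)
  →3  S(add(add(Z, mul(SSZ, SZ)), Z))
  →4  S(add(mul(SSZ, SZ), Z))
  →5  S(add(add(SZ, mul(SZ, SZ)), Z))
  →6  S(add(S(add(Z, mul(SZ, SZ))), Z))
  →7  S(S(add(add(Z, mul(SZ, SZ)), Z)))
  →8  S(S(add(mul(SZ, SZ), Z)))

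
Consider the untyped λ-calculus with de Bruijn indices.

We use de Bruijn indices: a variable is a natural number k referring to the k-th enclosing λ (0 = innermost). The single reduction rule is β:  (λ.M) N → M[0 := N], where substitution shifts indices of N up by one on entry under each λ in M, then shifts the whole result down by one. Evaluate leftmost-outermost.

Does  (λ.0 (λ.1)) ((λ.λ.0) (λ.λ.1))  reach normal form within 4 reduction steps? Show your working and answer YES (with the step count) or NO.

Answer: YES — reaches normal form λ.λ.0 in 4 ≤ 4 steps

Working:
  start: (λ.0 (λ.1)) ((λ.λ.0) (λ.λ.1))
  →1  (λ.λ.0) (λ.λ.1) (λ.(λ.λ.0) (λ.λ.1))
  →2  (λ.0) (λ.(λ.λ.0) (λ.λ.1))
  →3  λ.(λ.λ.0) (λ.λ.1)
  →4  λ.λ.0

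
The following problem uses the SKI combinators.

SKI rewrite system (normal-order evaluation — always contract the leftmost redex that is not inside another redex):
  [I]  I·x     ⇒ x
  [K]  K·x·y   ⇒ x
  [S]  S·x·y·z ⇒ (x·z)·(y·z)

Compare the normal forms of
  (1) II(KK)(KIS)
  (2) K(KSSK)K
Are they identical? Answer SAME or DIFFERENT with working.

Term A:
  start: II(KK)(KIS)
  →1  I(KK)(KIS)
  →2  KK(KIS)
  →3  K

Term B:
  start: K(KSSK)K
  →1  KSSK
  →2  SK

Answer: DIFFERENT — A ⇓ K, B ⇓ SK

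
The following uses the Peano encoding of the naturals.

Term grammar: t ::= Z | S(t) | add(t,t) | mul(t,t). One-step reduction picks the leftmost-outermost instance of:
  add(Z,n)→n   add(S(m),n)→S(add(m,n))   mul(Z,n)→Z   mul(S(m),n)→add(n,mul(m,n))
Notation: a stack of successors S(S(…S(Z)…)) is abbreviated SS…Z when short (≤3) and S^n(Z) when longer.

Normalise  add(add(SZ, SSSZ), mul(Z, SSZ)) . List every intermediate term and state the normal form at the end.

Answer: normal form = S^4(Z)  (in 8 steps)

Working:
  start: add(add(SZ, SSSZ), mul(Z, SSZ))
  step 1: add(S(add(Z, SSSZ)), mul(Z, SSZ))
  step 2: S(add(add(Z, SSSZ), mul(Z, SSZ)))
  step 3: S(add(SSSZ, mul(Z, SSZ)))
  step 4: S(S(add(SSZ, mul(Z, SSZ))))
  step 5: S(S(S(add(SZ, mul(Z, SSZ)))))
  step 6: S(S(S(S(add(Z, mul(Z, SSZ))))))
  step 7: S(S(S(S(mul(Z, SSZ)))))
  step 8: S^4(Z)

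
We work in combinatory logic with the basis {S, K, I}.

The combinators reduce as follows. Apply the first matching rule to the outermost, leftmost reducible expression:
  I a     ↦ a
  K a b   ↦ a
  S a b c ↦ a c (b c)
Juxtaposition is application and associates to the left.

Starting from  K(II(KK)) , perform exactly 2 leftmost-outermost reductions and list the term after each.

  start: K(II(KK))
  step 1: K(I(KK))
  step 2: K(KK)

Answer: after 2 steps: K(KK)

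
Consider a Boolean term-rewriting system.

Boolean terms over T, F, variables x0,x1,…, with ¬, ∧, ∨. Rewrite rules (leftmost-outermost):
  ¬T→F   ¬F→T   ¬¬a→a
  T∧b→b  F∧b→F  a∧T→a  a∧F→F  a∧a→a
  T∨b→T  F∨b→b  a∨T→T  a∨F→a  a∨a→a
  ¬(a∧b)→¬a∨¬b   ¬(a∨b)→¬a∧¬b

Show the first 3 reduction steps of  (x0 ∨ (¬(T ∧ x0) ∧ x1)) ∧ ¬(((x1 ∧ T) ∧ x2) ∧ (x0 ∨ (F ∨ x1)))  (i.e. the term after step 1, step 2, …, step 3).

Answer: after 3 steps: (x0 ∨ (¬x0 ∧ x1)) ∧ ¬(((x1 ∧ T) ∧ x2) ∧ (x0 ∨ (F ∨ x1)))

Reduction:
  start: (x0 ∨ (¬(T ∧ x0) ∧ x1)) ∧ ¬(((x1 ∧ T) ∧ x2) ∧ (x0 ∨ (F ∨ x1)))
  →1  (x0 ∨ ((¬T ∨ ¬x0) ∧ x1)) ∧ ¬(((x1 ∧ T) ∧ x2) ∧ (x0 ∨ (F ∨ x1)))
  →2  (x0 ∨ ((F ∨ ¬x0) ∧ x1)) ∧ ¬(((x1 ∧ T) ∧ x2) ∧ (x0 ∨ (F ∨ x1)))
  →3  (x0 ∨ (¬x0 ∧ x1)) ∧ ¬(((x1 ∧ T) ∧ x2) ∧ (x0 ∨ (F ∨ x1)))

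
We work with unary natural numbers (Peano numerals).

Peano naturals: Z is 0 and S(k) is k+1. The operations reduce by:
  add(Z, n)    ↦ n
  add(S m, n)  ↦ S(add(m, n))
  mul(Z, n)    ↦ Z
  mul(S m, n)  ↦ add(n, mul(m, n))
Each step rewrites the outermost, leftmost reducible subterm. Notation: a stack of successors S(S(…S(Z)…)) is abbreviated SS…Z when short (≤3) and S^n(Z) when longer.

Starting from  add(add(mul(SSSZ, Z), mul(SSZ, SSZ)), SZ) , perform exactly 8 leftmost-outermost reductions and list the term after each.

Answer: after 8 steps: add(mul(SSZ, SSZ), SZ)

Derivation:
  start: add(add(mul(SSSZ, Z), mul(SSZ, SSZ)), SZ)
  step 1: add(add(add(Z, mul(SSZ, Z)), mul(SSZ, SSZ)), SZ)
  step 2: add(add(mul(SSZ, Z), mul(SSZ, SSZ)), SZ)
  step 3: add(add(add(Z, mul(SZ, Z)), mul(SSZ, SSZ)), SZ)
  step 4: add(add(mul(SZ, Z), mul(SSZ, SSZ)), SZ)
  step 5: add(add(add(Z, mul(Z, Z)), mul(SSZ, SSZ)), SZ)
  step 6: add(add(mul(Z, Z), mul(SSZ, SSZ)), SZ)
  step 7: add(add(Z, mul(SSZ, SSZ)), SZ)
  step 8: add(mul(SSZ, SSZ), SZ)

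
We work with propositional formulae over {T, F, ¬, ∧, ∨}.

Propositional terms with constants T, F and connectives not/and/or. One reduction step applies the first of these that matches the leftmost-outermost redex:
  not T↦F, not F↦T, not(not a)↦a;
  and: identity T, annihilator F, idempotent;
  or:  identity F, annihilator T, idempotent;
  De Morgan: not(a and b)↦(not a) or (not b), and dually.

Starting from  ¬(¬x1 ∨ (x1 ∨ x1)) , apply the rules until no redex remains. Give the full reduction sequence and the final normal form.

  start: ¬(¬x1 ∨ (x1 ∨ x1))
  step 1: ¬¬x1 ∧ ¬(x1 ∨ x1)
  step 2: x1 ∧ ¬(x1 ∨ x1)
  step 3: x1 ∧ (¬x1 ∧ ¬x1)
  step 4: x1 ∧ ¬x1

Answer: normal form = x1 ∧ ¬x1  (in 4 steps)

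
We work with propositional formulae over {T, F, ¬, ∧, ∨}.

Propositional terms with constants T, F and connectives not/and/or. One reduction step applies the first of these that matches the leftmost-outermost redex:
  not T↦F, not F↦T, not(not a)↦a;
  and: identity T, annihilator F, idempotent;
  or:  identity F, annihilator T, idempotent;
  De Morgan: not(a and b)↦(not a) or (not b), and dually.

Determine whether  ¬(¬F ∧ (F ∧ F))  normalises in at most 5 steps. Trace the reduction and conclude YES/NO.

  start: ¬(¬F ∧ (F ∧ F))
  step 1: ¬¬F ∨ ¬(F ∧ F)
  step 2: F ∨ ¬(F ∧ F)
  step 3: ¬(F ∧ F)
  step 4: ¬F ∨ ¬F
  step 5: ¬F

Answer: NO — after 5 steps the term is ¬F, not yet normal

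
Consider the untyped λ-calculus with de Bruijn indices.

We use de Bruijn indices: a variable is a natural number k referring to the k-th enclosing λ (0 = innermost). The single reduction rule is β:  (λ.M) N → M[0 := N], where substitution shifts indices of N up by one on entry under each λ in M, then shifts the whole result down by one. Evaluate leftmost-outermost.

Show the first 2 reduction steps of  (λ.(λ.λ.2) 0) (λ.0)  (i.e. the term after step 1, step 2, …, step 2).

  start: (λ.(λ.λ.2) 0) (λ.0)
  [1] (λ.λ.λ.0) (λ.0)
  [2] λ.λ.0

Answer: after 2 steps: λ.λ.0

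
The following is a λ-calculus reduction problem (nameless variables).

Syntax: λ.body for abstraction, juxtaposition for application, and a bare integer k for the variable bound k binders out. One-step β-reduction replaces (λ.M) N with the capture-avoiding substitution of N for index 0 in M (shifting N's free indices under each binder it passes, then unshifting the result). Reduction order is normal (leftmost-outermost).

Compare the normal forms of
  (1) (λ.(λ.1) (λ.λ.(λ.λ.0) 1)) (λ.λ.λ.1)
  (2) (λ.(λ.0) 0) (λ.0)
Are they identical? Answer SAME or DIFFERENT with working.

Answer: DIFFERENT — A ⇓ λ.λ.λ.1, B ⇓ λ.0

Reduction:
Term A:
  start: (λ.(λ.1) (λ.λ.(λ.λ.0) 1)) (λ.λ.λ.1)
  [1] (λ.λ.λ.λ.1) (λ.λ.(λ.λ.0) 1)
  [2] λ.λ.λ.1

Term B:
  start: (λ.(λ.0) 0) (λ.0)
  [1] (λ.0) (λ.0)
  [2] λ.0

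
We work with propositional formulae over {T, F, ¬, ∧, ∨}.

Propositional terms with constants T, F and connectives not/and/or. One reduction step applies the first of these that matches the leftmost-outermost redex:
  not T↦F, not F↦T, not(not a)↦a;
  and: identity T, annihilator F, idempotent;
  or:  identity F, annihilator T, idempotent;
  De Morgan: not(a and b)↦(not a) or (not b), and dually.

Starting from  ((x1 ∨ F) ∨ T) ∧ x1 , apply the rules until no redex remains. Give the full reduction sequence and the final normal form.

  start: ((x1 ∨ F) ∨ T) ∧ x1
  [1] T ∧ x1
  [2] x1

Answer: normal form = x1  (in 2 steps)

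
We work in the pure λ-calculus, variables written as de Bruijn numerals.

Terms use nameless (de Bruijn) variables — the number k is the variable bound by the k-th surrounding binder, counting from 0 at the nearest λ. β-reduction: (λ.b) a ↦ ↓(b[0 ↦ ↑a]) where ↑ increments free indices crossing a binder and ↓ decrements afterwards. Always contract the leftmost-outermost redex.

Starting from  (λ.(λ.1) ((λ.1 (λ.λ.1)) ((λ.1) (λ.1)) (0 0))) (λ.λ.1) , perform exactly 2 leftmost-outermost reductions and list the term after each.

Answer: after 2 steps: λ.λ.1

Working:
  start: (λ.(λ.1) ((λ.1 (λ.λ.1)) ((λ.1) (λ.1)) (0 0))) (λ.λ.1)
  →1  (λ.λ.λ.1) ((λ.(λ.λ.1) (λ.λ.1)) ((λ.λ.λ.1) (λ.λ.λ.1)) ((λ.λ.1) (λ.λ.1)))
  →2  λ.λ.1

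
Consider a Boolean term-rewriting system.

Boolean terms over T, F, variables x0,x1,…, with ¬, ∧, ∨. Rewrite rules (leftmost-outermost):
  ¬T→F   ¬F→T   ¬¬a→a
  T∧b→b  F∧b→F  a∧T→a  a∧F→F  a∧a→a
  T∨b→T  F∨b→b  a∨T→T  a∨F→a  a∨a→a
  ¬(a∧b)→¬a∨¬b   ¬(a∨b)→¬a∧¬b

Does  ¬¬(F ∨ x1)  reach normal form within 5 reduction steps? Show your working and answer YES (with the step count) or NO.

Answer: YES — reaches normal form x1 in 2 ≤ 5 steps

Reduction:
  start: ¬¬(F ∨ x1)
  →1  F ∨ x1
  →2  x1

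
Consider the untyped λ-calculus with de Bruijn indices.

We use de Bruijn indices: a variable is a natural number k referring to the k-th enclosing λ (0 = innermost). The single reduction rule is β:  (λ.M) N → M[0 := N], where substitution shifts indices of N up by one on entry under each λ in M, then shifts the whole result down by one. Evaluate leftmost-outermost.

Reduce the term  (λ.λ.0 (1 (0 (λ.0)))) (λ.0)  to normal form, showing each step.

  start: (λ.λ.0 (1 (0 (λ.0)))) (λ.0)
  →1  λ.0 ((λ.0) (0 (λ.0)))
  →2  λ.0 (0 (λ.0))

Answer: normal form = λ.0 (0 (λ.0))  (in 2 steps)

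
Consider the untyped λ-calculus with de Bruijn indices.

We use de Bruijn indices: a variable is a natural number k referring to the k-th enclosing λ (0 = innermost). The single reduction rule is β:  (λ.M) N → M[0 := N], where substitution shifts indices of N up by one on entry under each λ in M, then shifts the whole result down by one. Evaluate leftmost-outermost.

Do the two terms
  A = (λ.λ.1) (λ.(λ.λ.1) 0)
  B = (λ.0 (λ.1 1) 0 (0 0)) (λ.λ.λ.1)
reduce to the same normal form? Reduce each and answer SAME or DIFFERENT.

Answer: SAME — A ⇓ λ.λ.λ.1, B ⇓ λ.λ.λ.1

Derivation:
Term A:
  start: (λ.λ.1) (λ.(λ.λ.1) 0)
  step 1: λ.λ.(λ.λ.1) 0
  step 2: λ.λ.λ.1

Term B:
  start: (λ.0 (λ.1 1) 0 (0 0)) (λ.λ.λ.1)
  step 1: (λ.λ.λ.1) (λ.(λ.λ.λ.1) (λ.λ.λ.1)) (λ.λ.λ.1) ((λ.λ.λ.1) (λ.λ.λ.1))
  step 2: (λ.λ.1) (λ.λ.λ.1) ((λ.λ.λ.1) (λ.λ.λ.1))
  step 3: (λ.λ.λ.λ.1) ((λ.λ.λ.1) (λ.λ.λ.1))
  step 4: λ.λ.λ.1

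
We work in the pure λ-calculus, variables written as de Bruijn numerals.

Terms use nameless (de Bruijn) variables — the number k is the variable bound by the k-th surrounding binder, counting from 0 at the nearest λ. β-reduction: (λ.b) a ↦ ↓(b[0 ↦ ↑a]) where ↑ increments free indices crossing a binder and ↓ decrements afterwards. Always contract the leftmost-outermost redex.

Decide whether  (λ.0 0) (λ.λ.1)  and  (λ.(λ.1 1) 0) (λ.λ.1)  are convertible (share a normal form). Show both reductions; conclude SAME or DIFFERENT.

Answer: SAME — A ⇓ λ.λ.λ.1, B ⇓ λ.λ.λ.1

Reduction:
Term A:
  start: (λ.0 0) (λ.λ.1)
  [1] (λ.λ.1) (λ.λ.1)
  [2] λ.λ.λ.1

Term B:
  start: (λ.(λ.1 1) 0) (λ.λ.1)
  [1] (λ.(λ.λ.1) (λ.λ.1)) (λ.λ.1)
  [2] (λ.λ.1) (λ.λ.1)
  [3] λ.λ.λ.1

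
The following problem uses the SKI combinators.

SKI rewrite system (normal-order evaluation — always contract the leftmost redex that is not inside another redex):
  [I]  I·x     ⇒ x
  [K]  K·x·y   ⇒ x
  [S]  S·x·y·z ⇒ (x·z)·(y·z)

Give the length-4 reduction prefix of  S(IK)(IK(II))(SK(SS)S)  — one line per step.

  start: S(IK)(IK(II))(SK(SS)S)
  →1  IK(SK(SS)S)(IK(II)(SK(SS)S))
  →2  K(SK(SS)S)(IK(II)(SK(SS)S))
  →3  SK(SS)S
  →4  KS(SSS)

Answer: after 4 steps: KS(SSS)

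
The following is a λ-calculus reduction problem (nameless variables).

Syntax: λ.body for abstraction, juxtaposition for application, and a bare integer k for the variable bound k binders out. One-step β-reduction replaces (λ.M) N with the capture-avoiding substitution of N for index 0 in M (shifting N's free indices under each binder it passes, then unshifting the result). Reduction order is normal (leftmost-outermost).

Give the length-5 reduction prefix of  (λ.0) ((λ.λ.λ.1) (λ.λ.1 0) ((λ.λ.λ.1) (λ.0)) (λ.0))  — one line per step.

Answer: after 5 steps: λ.λ.1

Reduction:
  start: (λ.0) ((λ.λ.λ.1) (λ.λ.1 0) ((λ.λ.λ.1) (λ.0)) (λ.0))
  →1  (λ.λ.λ.1) (λ.λ.1 0) ((λ.λ.λ.1) (λ.0)) (λ.0)
  →2  (λ.λ.1) ((λ.λ.λ.1) (λ.0)) (λ.0)
  →3  (λ.(λ.λ.λ.1) (λ.0)) (λ.0)
  →4  (λ.λ.λ.1) (λ.0)
  →5  λ.λ.1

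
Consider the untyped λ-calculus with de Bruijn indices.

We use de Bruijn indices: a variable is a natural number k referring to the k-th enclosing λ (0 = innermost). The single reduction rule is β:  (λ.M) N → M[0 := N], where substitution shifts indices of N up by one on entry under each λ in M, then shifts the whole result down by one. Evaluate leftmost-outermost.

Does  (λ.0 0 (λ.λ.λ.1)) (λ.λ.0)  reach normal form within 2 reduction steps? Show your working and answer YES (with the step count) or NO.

Answer: NO — after 2 steps the term is (λ.0) (λ.λ.λ.1), not yet normal

Derivation:
  start: (λ.0 0 (λ.λ.λ.1)) (λ.λ.0)
  [1] (λ.λ.0) (λ.λ.0) (λ.λ.λ.1)
  [2] (λ.0) (λ.λ.λ.1)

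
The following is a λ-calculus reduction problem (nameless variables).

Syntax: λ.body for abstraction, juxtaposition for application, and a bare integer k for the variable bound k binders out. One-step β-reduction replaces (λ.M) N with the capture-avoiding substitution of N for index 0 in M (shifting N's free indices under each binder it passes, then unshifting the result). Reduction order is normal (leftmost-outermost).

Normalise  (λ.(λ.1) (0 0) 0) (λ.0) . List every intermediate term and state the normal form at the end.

Answer: normal form = λ.0  (in 3 steps)

Reduction:
  start: (λ.(λ.1) (0 0) 0) (λ.0)
  step 1: (λ.λ.0) ((λ.0) (λ.0)) (λ.0)
  step 2: (λ.0) (λ.0)
  step 3: λ.0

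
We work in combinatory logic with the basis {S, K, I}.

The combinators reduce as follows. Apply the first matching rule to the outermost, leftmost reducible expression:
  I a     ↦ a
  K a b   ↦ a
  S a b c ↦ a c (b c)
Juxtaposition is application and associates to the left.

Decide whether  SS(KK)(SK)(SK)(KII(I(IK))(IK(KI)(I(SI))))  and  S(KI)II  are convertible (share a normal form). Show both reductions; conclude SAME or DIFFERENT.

Term A:
  start: SS(KK)(SK)(SK)(KII(I(IK))(IK(KI)(I(SI))))
  →1  S(SK)(KK(SK))(SK)(KII(I(IK))(IK(KI)(I(SI))))
  →2  SK(SK)(KK(SK)(SK))(KII(I(IK))(IK(KI)(I(SI))))
  →3  K(KK(SK)(SK))(SK(KK(SK)(SK)))(KII(I(IK))(IK(KI)(I(SI))))
  →4  KK(SK)(SK)(KII(I(IK))(IK(KI)(I(SI))))
  →5  K(SK)(KII(I(IK))(IK(KI)(I(SI))))
  →6  SK

Term B:
  start: S(KI)II
  →1  KII(II)
  →2  I(II)
  →3  II
  →4  I

Answer: DIFFERENT — A ⇓ SK, B ⇓ I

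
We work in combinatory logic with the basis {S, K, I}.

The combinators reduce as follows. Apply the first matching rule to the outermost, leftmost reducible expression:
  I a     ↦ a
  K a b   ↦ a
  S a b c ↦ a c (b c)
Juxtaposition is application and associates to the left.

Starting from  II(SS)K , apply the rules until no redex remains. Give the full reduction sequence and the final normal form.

Answer: normal form = SSK  (in 2 steps)

Working:
  start: II(SS)K
  step 1: I(SS)K
  step 2: SSK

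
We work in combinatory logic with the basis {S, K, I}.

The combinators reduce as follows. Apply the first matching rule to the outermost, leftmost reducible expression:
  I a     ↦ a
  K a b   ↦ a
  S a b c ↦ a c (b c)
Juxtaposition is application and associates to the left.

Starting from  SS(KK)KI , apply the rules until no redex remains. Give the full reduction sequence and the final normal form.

  start: SS(KK)KI
  →1  SK(KKK)I
  →2  KI(KKKI)
  →3  I

Answer: normal form = I  (in 3 steps)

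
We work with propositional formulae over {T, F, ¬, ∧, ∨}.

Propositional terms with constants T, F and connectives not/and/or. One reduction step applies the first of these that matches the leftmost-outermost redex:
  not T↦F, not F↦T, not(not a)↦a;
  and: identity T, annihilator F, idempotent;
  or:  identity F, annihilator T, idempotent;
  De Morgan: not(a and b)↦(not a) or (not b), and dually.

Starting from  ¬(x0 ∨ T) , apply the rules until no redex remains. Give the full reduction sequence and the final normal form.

  start: ¬(x0 ∨ T)
  →1  ¬x0 ∧ ¬T
  →2  ¬x0 ∧ F
  →3  F

Answer: normal form = F  (in 3 steps)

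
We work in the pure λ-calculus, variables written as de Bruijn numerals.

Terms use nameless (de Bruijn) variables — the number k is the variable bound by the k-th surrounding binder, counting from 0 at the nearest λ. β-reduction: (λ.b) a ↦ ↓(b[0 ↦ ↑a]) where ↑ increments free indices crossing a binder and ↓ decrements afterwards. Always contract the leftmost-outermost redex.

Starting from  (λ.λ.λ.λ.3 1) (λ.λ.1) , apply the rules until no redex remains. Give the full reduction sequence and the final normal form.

Answer: normal form = λ.λ.λ.λ.2  (in 2 steps)

Derivation:
  start: (λ.λ.λ.λ.3 1) (λ.λ.1)
  step 1: λ.λ.λ.(λ.λ.1) 1
  step 2: λ.λ.λ.λ.2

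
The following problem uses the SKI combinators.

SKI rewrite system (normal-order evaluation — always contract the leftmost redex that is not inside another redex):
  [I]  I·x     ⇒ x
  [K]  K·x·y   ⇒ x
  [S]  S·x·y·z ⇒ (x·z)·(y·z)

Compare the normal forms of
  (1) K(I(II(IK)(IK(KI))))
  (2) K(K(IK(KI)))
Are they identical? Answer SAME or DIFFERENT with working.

Term A:
  start: K(I(II(IK)(IK(KI))))
  step 1: K(II(IK)(IK(KI)))
  step 2: K(I(IK)(IK(KI)))
  step 3: K(IK(IK(KI)))
  step 4: K(K(IK(KI)))
  step 5: K(K(K(KI)))

Term B:
  start: K(K(IK(KI)))
  step 1: K(K(K(KI)))

Answer: SAME — A ⇓ K(K(K(KI))), B ⇓ K(K(K(KI)))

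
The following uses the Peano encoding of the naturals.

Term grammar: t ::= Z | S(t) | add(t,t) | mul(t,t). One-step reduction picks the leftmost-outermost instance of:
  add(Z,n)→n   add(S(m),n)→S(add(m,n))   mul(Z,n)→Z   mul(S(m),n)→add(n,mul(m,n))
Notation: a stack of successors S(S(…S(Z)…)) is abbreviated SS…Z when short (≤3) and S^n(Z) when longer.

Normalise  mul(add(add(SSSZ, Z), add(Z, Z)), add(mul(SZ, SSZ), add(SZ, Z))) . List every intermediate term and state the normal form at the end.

Answer: normal form = S^9(Z)  (in 55 steps)

Reduction:
  start: mul(add(add(SSSZ, Z), add(Z, Z)), add(mul(SZ, SSZ), add(SZ, Z)))
  [1] mul(add(S(add(SSZ, Z)), add(Z, Z)), add(mul(SZ, SSZ), add(SZ, Z)))
  [2] mul(S(add(add(SSZ, Z), add(Z, Z))), add(mul(SZ, SSZ), add(SZ, Z)))
  [3] add(add(mul(SZ, SSZ), add(SZ, Z)), mul(add(add(SSZ, Z), add(Z, Z)), add(mul(SZ, SSZ), add(SZ, Z))))
  [4] add(add(add(SSZ, mul(Z, SSZ)), add(SZ, Z)), mul(add(add(SSZ, Z), add(Z, Z)), add(mul(SZ, SSZ), add(SZ, Z))))
  [5] add(add(S(add(SZ, mul(Z, SSZ))), add(SZ, Z)), mul(add(add(SSZ, Z), add(Z, Z)), add(mul(SZ, SSZ), add(SZ, Z))))
  [6] add(S(add(add(SZ, mul(Z, SSZ)), add(SZ, Z))), mul(add(add(SSZ, Z), add(Z, Z)), add(mul(SZ, SSZ), add(SZ, Z))))
  [7] S(add(add(add(SZ, mul(Z, SSZ)), add(SZ, Z)), mul(add(add(SSZ, Z), add(Z, Z)), add(mul(SZ, SSZ), add(SZ, Z)))))
  [8] S(add(add(S(add(Z, mul(Z, SSZ))), add(SZ, Z)), mul(add(add(SSZ, Z), add(Z, Z)), add(mul(SZ, SSZ), add(SZ, Z)))))
  [9] S(add(S(add(add(Z, mul(Z, SSZ)), add(SZ, Z))), mul(add(add(SSZ, Z), add(Z, Z)), add(mul(SZ, SSZ), add(SZ, Z)))))
  [10] S(S(add(add(add(Z, mul(Z, SSZ)), add(SZ, Z)), mul(add(add(SSZ, Z), add(Z, Z)), add(mul(SZ, SSZ), add(SZ, Z))))))
  [11] S(S(add(add(mul(Z, SSZ), add(SZ, Z)), mul(add(add(SSZ, Z), add(Z, Z)), add(mul(SZ, SSZ), add(SZ, Z))))))
  [12] S(S(add(add(Z, add(SZ, Z)), mul(add(add(SSZ, Z), add(Z, Z)), add(mul(SZ, SSZ), add(SZ, Z))))))
  [13] S(S(add(add(SZ, Z), mul(add(add(SSZ, Z), add(Z, Z)), add(mul(SZ, SSZ), add(SZ, Z))))))
  [14] S(S(add(S(add(Z, Z)), mul(add(add(SSZ, Z), add(Z, Z)), add(mul(SZ, SSZ), add(SZ, Z))))))
  [15] S(S(S(add(add(Z, Z), mul(add(add(SSZ, Z), add(Z, Z)), add(mul(SZ, SSZ), add(SZ, Z)))))))
  [16] S(S(S(add(Z, mul(add(add(SSZ, Z), add(Z, Z)), add(mul(SZ, SSZ), add(SZ, Z)))))))
  [17] S(S(S(mul(add(add(SSZ, Z), add(Z, Z)), add(mul(SZ, SSZ), add(SZ, Z))))))
  [18] S(S(S(mul(add(S(add(SZ, Z)), add(Z, Z)), add(mul(SZ, SSZ), add(SZ, Z))))))
  [19] S(S(S(mul(S(add(add(SZ, Z), add(Z, Z))), add(mul(SZ, SSZ), add(SZ, Z))))))
  [20] S(S(S(add(add(mul(SZ, SSZ), add(SZ, Z)), mul(add(add(SZ, Z), add(Z, Z)), add(mul(SZ, SSZ), add(SZ, Z)))))))
  [21] S(S(S(add(add(add(SSZ, mul(Z, SSZ)), add(SZ, Z)), mul(add(add(SZ, Z), add(Z, Z)), add(mul(SZ, SSZ), add(SZ, Z)))))))
  [22] S(S(S(add(add(S(add(SZ, mul(Z, SSZ))), add(SZ, Z)), mul(add(add(SZ, Z), add(Z, Z)), add(mul(SZ, SSZ), add(SZ, Z)))))))
  [23] S(S(S(add(S(add(add(SZ, mul(Z, SSZ)), add(SZ, Z))), mul(add(add(SZ, Z), add(Z, Z)), add(mul(SZ, SSZ), add(SZ, Z)))))))
  [24] S(S(S(S(add(add(add(SZ, mul(Z, SSZ)), add(SZ, Z)), mul(add(add(SZ, Z), add(Z, Z)), add(mul(SZ, SSZ), add(SZ, Z))))))))
  [25] S(S(S(S(add(add(S(add(Z, mul(Z, SSZ))), add(SZ, Z)), mul(add(add(SZ, Z), add(Z, Z)), add(mul(SZ, SSZ), add(SZ, Z))))))))
  [26] S(S(S(S(add(S(add(add(Z, mul(Z, SSZ)), add(SZ, Z))), mul(add(add(SZ, Z), add(Z, Z)), add(mul(SZ, SSZ), add(SZ, Z))))))))
  [27] S(S(S(S(S(add(add(add(Z, mul(Z, SSZ)), add(SZ, Z)), mul(add(add(SZ, Z), add(Z, Z)), add(mul(SZ, SSZ), add(SZ, Z)))))))))
  [28] S(S(S(S(S(add(add(mul(Z, SSZ), add(SZ, Z)), mul(add(add(SZ, Z), add(Z, Z)), add(mul(SZ, SSZ), add(SZ, Z)))))))))
  [29] S(S(S(S(S(add(add(Z, add(SZ, Z)), mul(add(add(SZ, Z), add(Z, Z)), add(mul(SZ, SSZ), add(SZ, Z)))))))))
  [30] S(S(S(S(S(add(add(SZ, Z), mul(add(add(SZ, Z), add(Z, Z)), add(mul(SZ, SSZ), add(SZ, Z)))))))))
  [31] S(S(S(S(S(add(S(add(Z, Z)), mul(add(add(SZ, Z), add(Z, Z)), add(mul(SZ, SSZ), add(SZ, Z)))))))))
  [32] S(S(S(S(S(S(add(add(Z, Z), mul(add(add(SZ, Z), add(Z, Z)), add(mul(SZ, SSZ), add(SZ, Z))))))))))
  [33] S(S(S(S(S(S(add(Z, mul(add(add(SZ, Z), add(Z, Z)), add(mul(SZ, SSZ), add(SZ, Z))))))))))
  [34] S(S(S(S(S(S(mul(add(add(SZ, Z), add(Z, Z)), add(mul(SZ, SSZ), add(SZ, Z)))))))))
  [35] S(S(S(S(S(S(mul(add(S(add(Z, Z)), add(Z, Z)), add(mul(SZ, SSZ), add(SZ, Z)))))))))
  [36] S(S(S(S(S(S(mul(S(add(add(Z, Z), add(Z, Z))), add(mul(SZ, SSZ), add(SZ, Z)))))))))
  [37] S(S(S(S(S(S(add(add(mul(SZ, SSZ), add(SZ, Z)), mul(add(add(Z, Z), add(Z, Z)), add(mul(SZ, SSZ), add(SZ, Z))))))))))
  [38] S(S(S(S(S(S(add(add(add(SSZ, mul(Z, SSZ)), add(SZ, Z)), mul(add(add(Z, Z), add(Z, Z)), add(mul(SZ, SSZ), add(SZ, Z))))))))))
  [39] S(S(S(S(S(S(add(add(S(add(SZ, mul(Z, SSZ))), add(SZ, Z)), mul(add(add(Z, Z), add(Z, Z)), add(mul(SZ, SSZ), add(SZ, Z))))))))))
  [40] S(S(S(S(S(S(add(S(add(add(SZ, mul(Z, SSZ)), add(SZ, Z))), mul(add(add(Z, Z), add(Z, Z)), add(mul(SZ, SSZ), add(SZ, Z))))))))))
  [41] S(S(S(S(S(S(S(add(add(add(SZ, mul(Z, SSZ)), add(SZ, Z)), mul(add(add(Z, Z), add(Z, Z)), add(mul(SZ, SSZ), add(SZ, Z)))))))))))
  [42] S(S(S(S(S(S(S(add(add(S(add(Z, mul(Z, SSZ))), add(SZ, Z)), mul(add(add(Z, Z), add(Z, Z)), add(mul(SZ, SSZ), add(SZ, Z)))))))))))
  [43] S(S(S(S(S(S(S(add(S(add(add(Z, mul(Z, SSZ)), add(SZ, Z))), mul(add(add(Z, Z), add(Z, Z)), add(mul(SZ, SSZ), add(SZ, Z)))))))))))
  [44] S(S(S(S(S(S(S(S(add(add(add(Z, mul(Z, SSZ)), add(SZ, Z)), mul(add(add(Z, Z), add(Z, Z)), add(mul(SZ, SSZ), add(SZ, Z))))))))))))
  [45] S(S(S(S(S(S(S(S(add(add(mul(Z, SSZ), add(SZ, Z)), mul(add(add(Z, Z), add(Z, Z)), add(mul(SZ, SSZ), add(SZ, Z))))))))))))
  [46] S(S(S(S(S(S(S(S(add(add(Z, add(SZ, Z)), mul(add(add(Z, Z), add(Z, Z)), add(mul(SZ, SSZ), add(SZ, Z))))))))))))
  [47] S(S(S(S(S(S(S(S(add(add(SZ, Z), mul(add(add(Z, Z), add(Z, Z)), add(mul(SZ, SSZ), add(SZ, Z))))))))))))
  [48] S(S(S(S(S(S(S(S(add(S(add(Z, Z)), mul(add(add(Z, Z), add(Z, Z)), add(mul(SZ, SSZ), add(SZ, Z))))))))))))
  [49] S(S(S(S(S(S(S(S(S(add(add(Z, Z), mul(add(add(Z, Z), add(Z, Z)), add(mul(SZ, SSZ), add(SZ, Z)))))))))))))
  [50] S(S(S(S(S(S(S(S(S(add(Z, mul(add(add(Z, Z), add(Z, Z)), add(mul(SZ, SSZ), add(SZ, Z)))))))))))))
  [51] S(S(S(S(S(S(S(S(S(mul(add(add(Z, Z), add(Z, Z)), add(mul(SZ, SSZ), add(SZ, Z))))))))))))
  [52] S(S(S(S(S(S(S(S(S(mul(add(Z, add(Z, Z)), add(mul(SZ, SSZ), add(SZ, Z))))))))))))
  [53] S(S(S(S(S(S(S(S(S(mul(add(Z, Z), add(mul(SZ, SSZ), add(SZ, Z))))))))))))
  [54] S(S(S(S(S(S(S(S(S(mul(Z, add(mul(SZ, SSZ), add(SZ, Z))))))))))))
  [55] S^9(Z)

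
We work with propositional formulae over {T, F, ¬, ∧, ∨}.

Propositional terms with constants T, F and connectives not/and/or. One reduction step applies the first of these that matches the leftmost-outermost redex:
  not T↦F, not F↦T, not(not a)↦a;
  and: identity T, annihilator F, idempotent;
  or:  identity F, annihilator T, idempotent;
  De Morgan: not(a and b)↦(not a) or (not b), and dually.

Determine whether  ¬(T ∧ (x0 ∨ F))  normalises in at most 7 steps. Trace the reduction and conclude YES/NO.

Answer: YES — reaches normal form ¬x0 in 6 ≤ 7 steps

Derivation:
  start: ¬(T ∧ (x0 ∨ F))
  [1] ¬T ∨ ¬(x0 ∨ F)
  [2] F ∨ ¬(x0 ∨ F)
  [3] ¬(x0 ∨ F)
  [4] ¬x0 ∧ ¬F
  [5] ¬x0 ∧ T
  [6] ¬x0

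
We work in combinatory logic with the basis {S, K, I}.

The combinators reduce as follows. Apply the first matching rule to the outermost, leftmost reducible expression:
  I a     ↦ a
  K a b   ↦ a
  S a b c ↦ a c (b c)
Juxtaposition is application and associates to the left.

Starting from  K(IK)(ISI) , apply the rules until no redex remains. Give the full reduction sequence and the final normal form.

Answer: normal form = K  (in 2 steps)

Working:
  start: K(IK)(ISI)
  step 1: IK
  step 2: K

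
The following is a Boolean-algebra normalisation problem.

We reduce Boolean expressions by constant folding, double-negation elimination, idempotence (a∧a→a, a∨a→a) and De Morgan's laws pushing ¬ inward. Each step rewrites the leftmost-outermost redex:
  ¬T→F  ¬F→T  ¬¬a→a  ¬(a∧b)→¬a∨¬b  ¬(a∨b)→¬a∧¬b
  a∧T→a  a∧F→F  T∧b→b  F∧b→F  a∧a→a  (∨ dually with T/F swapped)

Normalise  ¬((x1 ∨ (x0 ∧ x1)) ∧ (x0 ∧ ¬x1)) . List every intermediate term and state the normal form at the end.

Answer: normal form = (¬x1 ∧ (¬x0 ∨ ¬x1)) ∨ (¬x0 ∨ x1)  (in 5 steps)

Working:
  start: ¬((x1 ∨ (x0 ∧ x1)) ∧ (x0 ∧ ¬x1))
  →1  ¬(x1 ∨ (x0 ∧ x1)) ∨ ¬(x0 ∧ ¬x1)
  →2  (¬x1 ∧ ¬(x0 ∧ x1)) ∨ ¬(x0 ∧ ¬x1)
  →3  (¬x1 ∧ (¬x0 ∨ ¬x1)) ∨ ¬(x0 ∧ ¬x1)
  →4  (¬x1 ∧ (¬x0 ∨ ¬x1)) ∨ (¬x0 ∨ ¬¬x1)
  →5  (¬x1 ∧ (¬x0 ∨ ¬x1)) ∨ (¬x0 ∨ x1)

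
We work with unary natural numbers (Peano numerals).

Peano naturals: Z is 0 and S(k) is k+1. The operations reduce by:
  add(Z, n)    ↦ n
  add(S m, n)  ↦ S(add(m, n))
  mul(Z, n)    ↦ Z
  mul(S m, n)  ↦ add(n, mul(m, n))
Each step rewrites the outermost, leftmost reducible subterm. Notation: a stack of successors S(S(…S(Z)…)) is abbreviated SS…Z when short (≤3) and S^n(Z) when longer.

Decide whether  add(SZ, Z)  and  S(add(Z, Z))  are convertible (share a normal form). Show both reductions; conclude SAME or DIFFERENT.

Answer: SAME — A ⇓ SZ, B ⇓ SZ

Working:
Term A:
  start: add(SZ, Z)
  step 1: S(add(Z, Z))
  step 2: SZ

Term B:
  start: S(add(Z, Z))
  step 1: SZ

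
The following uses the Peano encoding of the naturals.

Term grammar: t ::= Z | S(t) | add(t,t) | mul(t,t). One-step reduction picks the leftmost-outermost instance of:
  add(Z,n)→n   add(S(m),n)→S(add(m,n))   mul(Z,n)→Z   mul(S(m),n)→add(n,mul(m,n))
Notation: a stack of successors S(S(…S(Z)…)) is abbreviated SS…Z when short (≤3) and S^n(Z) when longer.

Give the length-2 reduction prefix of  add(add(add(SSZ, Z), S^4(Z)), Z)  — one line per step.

  start: add(add(add(SSZ, Z), S^4(Z)), Z)
  [1] add(add(S(add(SZ, Z)), S^4(Z)), Z)
  [2] add(S(add(add(SZ, Z), S^4(Z))), Z)

Answer: after 2 steps: add(S(add(add(SZ, Z), S^4(Z))), Z)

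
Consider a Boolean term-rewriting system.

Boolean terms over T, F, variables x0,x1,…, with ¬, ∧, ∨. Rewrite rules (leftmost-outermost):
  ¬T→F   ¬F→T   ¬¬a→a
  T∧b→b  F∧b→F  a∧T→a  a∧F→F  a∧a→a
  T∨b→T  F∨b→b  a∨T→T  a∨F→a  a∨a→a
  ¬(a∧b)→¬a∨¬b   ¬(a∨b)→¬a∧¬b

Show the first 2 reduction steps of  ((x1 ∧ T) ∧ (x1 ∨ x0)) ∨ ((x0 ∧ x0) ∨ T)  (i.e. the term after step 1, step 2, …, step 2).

Answer: after 2 steps: (x1 ∧ (x1 ∨ x0)) ∨ T

Working:
  start: ((x1 ∧ T) ∧ (x1 ∨ x0)) ∨ ((x0 ∧ x0) ∨ T)
  step 1: (x1 ∧ (x1 ∨ x0)) ∨ ((x0 ∧ x0) ∨ T)
  step 2: (x1 ∧ (x1 ∨ x0)) ∨ T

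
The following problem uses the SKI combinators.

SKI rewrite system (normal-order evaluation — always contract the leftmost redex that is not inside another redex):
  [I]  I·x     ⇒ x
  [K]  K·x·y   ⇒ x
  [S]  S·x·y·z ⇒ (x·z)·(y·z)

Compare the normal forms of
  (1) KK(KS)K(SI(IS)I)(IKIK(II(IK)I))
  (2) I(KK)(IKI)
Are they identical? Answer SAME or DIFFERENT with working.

Term A:
  start: KK(KS)K(SI(IS)I)(IKIK(II(IK)I))
  →1  KK(SI(IS)I)(IKIK(II(IK)I))
  →2  K(IKIK(II(IK)I))
  →3  K(KIK(II(IK)I))
  →4  K(I(II(IK)I))
  →5  K(II(IK)I)
  →6  K(I(IK)I)
  →7  K(IKI)
  →8  K(KI)

Term B:
  start: I(KK)(IKI)
  →1  KK(IKI)
  →2  K

Answer: DIFFERENT — A ⇓ K(KI), B ⇓ K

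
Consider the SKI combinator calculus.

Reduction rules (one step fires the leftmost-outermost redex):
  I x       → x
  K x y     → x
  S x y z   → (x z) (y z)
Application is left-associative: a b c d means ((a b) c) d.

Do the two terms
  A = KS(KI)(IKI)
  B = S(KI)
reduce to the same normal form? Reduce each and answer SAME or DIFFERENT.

Term A:
  start: KS(KI)(IKI)
  [1] S(IKI)
  [2] S(KI)

Term B:
  start: S(KI)

Answer: SAME — A ⇓ S(KI), B ⇓ S(KI)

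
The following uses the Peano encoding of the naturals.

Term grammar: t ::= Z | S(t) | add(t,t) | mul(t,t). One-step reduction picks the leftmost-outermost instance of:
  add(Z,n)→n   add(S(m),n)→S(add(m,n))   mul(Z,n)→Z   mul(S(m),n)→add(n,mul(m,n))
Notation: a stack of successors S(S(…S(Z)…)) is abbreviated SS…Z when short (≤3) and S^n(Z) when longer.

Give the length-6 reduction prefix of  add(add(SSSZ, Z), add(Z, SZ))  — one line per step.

Answer: after 6 steps: S(S(S(add(add(Z, Z), add(Z, SZ)))))

Reduction:
  start: add(add(SSSZ, Z), add(Z, SZ))
  [1] add(S(add(SSZ, Z)), add(Z, SZ))
  [2] S(add(add(SSZ, Z), add(Z, SZ)))
  [3] S(add(S(add(SZ, Z)), add(Z, SZ)))
  [4] S(S(add(add(SZ, Z), add(Z, SZ))))
  [5] S(S(add(S(add(Z, Z)), add(Z, SZ))))
  [6] S(S(S(add(add(Z, Z), add(Z, SZ)))))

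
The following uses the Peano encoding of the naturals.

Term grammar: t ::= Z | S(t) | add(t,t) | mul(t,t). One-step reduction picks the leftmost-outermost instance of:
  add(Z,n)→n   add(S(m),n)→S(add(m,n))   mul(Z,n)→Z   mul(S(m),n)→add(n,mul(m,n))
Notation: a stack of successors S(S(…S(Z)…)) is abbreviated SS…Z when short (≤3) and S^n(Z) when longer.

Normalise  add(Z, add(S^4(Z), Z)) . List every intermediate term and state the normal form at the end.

  start: add(Z, add(S^4(Z), Z))
  [1] add(S^4(Z), Z)
  [2] S(add(SSSZ, Z))
  [3] S(S(add(SSZ, Z)))
  [4] S(S(S(add(SZ, Z))))
  [5] S(S(S(S(add(Z, Z)))))
  [6] S^4(Z)

Answer: normal form = S^4(Z)  (in 6 steps)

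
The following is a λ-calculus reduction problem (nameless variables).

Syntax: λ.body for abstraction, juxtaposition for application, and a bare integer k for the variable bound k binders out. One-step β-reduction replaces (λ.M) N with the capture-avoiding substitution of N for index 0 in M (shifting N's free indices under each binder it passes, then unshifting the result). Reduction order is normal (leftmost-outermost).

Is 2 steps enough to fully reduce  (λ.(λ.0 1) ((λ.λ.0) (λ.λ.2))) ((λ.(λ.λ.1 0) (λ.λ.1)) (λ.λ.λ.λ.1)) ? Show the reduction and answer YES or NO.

  start: (λ.(λ.0 1) ((λ.λ.0) (λ.λ.2))) ((λ.(λ.λ.1 0) (λ.λ.1)) (λ.λ.λ.λ.1))
  step 1: (λ.0 ((λ.(λ.λ.1 0) (λ.λ.1)) (λ.λ.λ.λ.1))) ((λ.λ.0) (λ.λ.(λ.(λ.λ.1 0) (λ.λ.1)) (λ.λ.λ.λ.1)))
  step 2: (λ.λ.0) (λ.λ.(λ.(λ.λ.1 0) (λ.λ.1)) (λ.λ.λ.λ.1)) ((λ.(λ.λ.1 0) (λ.λ.1)) (λ.λ.λ.λ.1))

Answer: NO — after 2 steps the term is (λ.λ.0) (λ.λ.(λ.(λ.λ.1 0) (λ.λ.1)) (λ.λ.λ.λ.1)) ((λ.(λ.λ.1 0) (λ.λ.1)) (λ.λ.λ.λ.1)), not yet normal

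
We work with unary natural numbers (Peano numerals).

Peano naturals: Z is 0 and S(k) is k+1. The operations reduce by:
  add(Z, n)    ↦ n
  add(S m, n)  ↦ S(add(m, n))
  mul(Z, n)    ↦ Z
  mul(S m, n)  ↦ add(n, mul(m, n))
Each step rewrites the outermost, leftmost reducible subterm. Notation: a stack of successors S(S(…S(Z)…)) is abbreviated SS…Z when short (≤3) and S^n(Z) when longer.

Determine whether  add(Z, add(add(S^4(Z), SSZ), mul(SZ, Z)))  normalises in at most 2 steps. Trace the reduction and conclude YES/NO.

Answer: NO — after 2 steps the term is add(S(add(SSSZ, SSZ)), mul(SZ, Z)), not yet normal

Reduction:
  start: add(Z, add(add(S^4(Z), SSZ), mul(SZ, Z)))
  [1] add(add(S^4(Z), SSZ), mul(SZ, Z))
  [2] add(S(add(SSSZ, SSZ)), mul(SZ, Z))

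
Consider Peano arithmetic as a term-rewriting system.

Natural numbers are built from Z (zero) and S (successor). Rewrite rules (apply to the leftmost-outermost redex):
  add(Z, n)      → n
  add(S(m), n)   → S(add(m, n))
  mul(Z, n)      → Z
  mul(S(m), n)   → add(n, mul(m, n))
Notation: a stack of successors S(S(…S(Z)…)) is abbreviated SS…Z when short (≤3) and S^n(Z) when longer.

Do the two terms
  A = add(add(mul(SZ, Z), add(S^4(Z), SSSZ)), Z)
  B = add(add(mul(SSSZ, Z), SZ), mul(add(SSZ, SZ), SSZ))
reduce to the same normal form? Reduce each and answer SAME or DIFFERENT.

Term A:
  start: add(add(mul(SZ, Z), add(S^4(Z), SSSZ)), Z)
  step 1: add(add(add(Z, mul(Z, Z)), add(S^4(Z), SSSZ)), Z)
  step 2: add(add(mul(Z, Z), add(S^4(Z), SSSZ)), Z)
  step 3: add(add(Z, add(S^4(Z), SSSZ)), Z)
  step 4: add(add(S^4(Z), SSSZ), Z)
  step 5: add(S(add(SSSZ, SSSZ)), Z)
  step 6: S(add(add(SSSZ, SSSZ), Z))
  step 7: S(add(S(add(SSZ, SSSZ)), Z))
  step 8: S(S(add(add(SSZ, SSSZ), Z)))
  step 9: S(S(add(S(add(SZ, SSSZ)), Z)))
  step 10: S(S(S(add(add(SZ, SSSZ), Z))))
  step 11: S(S(S(add(S(add(Z, SSSZ)), Z))))
  step 12: S(S(S(S(add(add(Z, SSSZ), Z)))))
  step 13: S(S(S(S(add(SSSZ, Z)))))
  step 14: S(S(S(S(S(add(SSZ, Z))))))
  step 15: S(S(S(S(S(S(add(SZ, Z)))))))
  step 16: S(S(S(S(S(S(S(add(Z, Z))))))))
  step 17: S^7(Z)

Term B:
  start: add(add(mul(SSSZ, Z), SZ), mul(add(SSZ, SZ), SSZ))
  step 1: add(add(add(Z, mul(SSZ, Z)), SZ), mul(add(SSZ, SZ), SSZ))
  step 2: add(add(mul(SSZ, Z), SZ), mul(add(SSZ, SZ), SSZ))
  step 3: add(add(add(Z, mul(SZ, Z)), SZ), mul(add(SSZ, SZ), SSZ))
  step 4: add(add(mul(SZ, Z), SZ), mul(add(SSZ, SZ), SSZ))
  step 5: add(add(add(Z, mul(Z, Z)), SZ), mul(add(SSZ, SZ), SSZ))
  step 6: add(add(mul(Z, Z), SZ), mul(add(SSZ, SZ), SSZ))
  step 7: add(add(Z, SZ), mul(add(SSZ, SZ), SSZ))
  step 8: add(SZ, mul(add(SSZ, SZ), SSZ))
  step 9: S(add(Z, mul(add(SSZ, SZ), SSZ)))
  step 10: S(mul(add(SSZ, SZ), SSZ))
  step 11: S(mul(S(add(SZ, SZ)), SSZ))
  step 12: S(add(SSZ, mul(add(SZ, SZ), SSZ)))
  step 13: S(S(add(SZ, mul(add(SZ, SZ), SSZ))))
  step 14: S(S(S(add(Z, mul(add(SZ, SZ), SSZ)))))
  step 15: S(S(S(mul(add(SZ, SZ), SSZ))))
  step 16: S(S(S(mul(S(add(Z, SZ)), SSZ))))
  step 17: S(S(S(add(SSZ, mul(add(Z, SZ), SSZ)))))
  step 18: S(S(S(S(add(SZ, mul(add(Z, SZ), SSZ))))))
  step 19: S(S(S(S(S(add(Z, mul(add(Z, SZ), SSZ)))))))
  step 20: S(S(S(S(S(mul(add(Z, SZ), SSZ))))))
  step 21: S(S(S(S(S(mul(SZ, SSZ))))))
  step 22: S(S(S(S(S(add(SSZ, mul(Z, SSZ)))))))
  step 23: S(S(S(S(S(S(add(SZ, mul(Z, SSZ))))))))
  step 24: S(S(S(S(S(S(S(add(Z, mul(Z, SSZ)))))))))
  step 25: S(S(S(S(S(S(S(mul(Z, SSZ))))))))
  step 26: S^7(Z)

Answer: SAME — A ⇓ S^7(Z), B ⇓ S^7(Z)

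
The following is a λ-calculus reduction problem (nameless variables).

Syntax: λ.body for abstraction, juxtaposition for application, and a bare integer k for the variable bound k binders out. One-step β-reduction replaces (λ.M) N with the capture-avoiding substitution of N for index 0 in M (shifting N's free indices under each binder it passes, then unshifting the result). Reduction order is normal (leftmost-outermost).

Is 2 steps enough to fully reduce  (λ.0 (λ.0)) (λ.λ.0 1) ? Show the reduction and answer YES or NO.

Answer: YES — reaches normal form λ.0 (λ.0) in 2 ≤ 2 steps

Working:
  start: (λ.0 (λ.0)) (λ.λ.0 1)
  step 1: (λ.λ.0 1) (λ.0)
  step 2: λ.0 (λ.0)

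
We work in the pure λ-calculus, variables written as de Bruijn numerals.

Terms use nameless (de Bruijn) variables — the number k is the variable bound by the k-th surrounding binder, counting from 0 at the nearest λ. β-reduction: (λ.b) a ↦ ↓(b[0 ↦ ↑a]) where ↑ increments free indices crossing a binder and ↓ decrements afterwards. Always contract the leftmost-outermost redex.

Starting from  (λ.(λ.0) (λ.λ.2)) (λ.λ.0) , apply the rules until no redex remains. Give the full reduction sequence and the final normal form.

Answer: normal form = λ.λ.λ.λ.0  (in 2 steps)

Derivation:
  start: (λ.(λ.0) (λ.λ.2)) (λ.λ.0)
  step 1: (λ.0) (λ.λ.λ.λ.0)
  step 2: λ.λ.λ.λ.0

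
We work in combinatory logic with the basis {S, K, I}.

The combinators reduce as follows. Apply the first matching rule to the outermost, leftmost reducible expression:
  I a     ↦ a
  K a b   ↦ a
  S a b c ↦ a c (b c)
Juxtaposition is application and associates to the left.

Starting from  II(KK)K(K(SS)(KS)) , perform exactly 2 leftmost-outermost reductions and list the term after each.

  start: II(KK)K(K(SS)(KS))
  →1  I(KK)K(K(SS)(KS))
  →2  KKK(K(SS)(KS))

Answer: after 2 steps: KKK(K(SS)(KS))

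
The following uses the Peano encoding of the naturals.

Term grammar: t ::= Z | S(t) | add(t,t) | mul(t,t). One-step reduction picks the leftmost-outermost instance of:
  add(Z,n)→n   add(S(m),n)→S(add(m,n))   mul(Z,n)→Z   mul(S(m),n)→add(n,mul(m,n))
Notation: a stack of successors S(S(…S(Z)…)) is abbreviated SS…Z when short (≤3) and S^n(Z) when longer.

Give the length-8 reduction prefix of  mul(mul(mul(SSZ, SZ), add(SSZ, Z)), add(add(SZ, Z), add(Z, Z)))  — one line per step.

Answer: after 8 steps: add(S(add(add(Z, Z), add(Z, Z))), mul(add(add(SZ, Z), mul(add(Z, mul(SZ, SZ)), add(SSZ, Z))), add(add(SZ, Z), add(Z, Z))))

Derivation:
  start: mul(mul(mul(SSZ, SZ), add(SSZ, Z)), add(add(SZ, Z), add(Z, Z)))
  [1] mul(mul(add(SZ, mul(SZ, SZ)), add(SSZ, Z)), add(add(SZ, Z), add(Z, Z)))
  [2] mul(mul(S(add(Z, mul(SZ, SZ))), add(SSZ, Z)), add(add(SZ, Z), add(Z, Z)))
  [3] mul(add(add(SSZ, Z), mul(add(Z, mul(SZ, SZ)), add(SSZ, Z))), add(add(SZ, Z), add(Z, Z)))
  [4] mul(add(S(add(SZ, Z)), mul(add(Z, mul(SZ, SZ)), add(SSZ, Z))), add(add(SZ, Z), add(Z, Z)))
  [5] mul(S(add(add(SZ, Z), mul(add(Z, mul(SZ, SZ)), add(SSZ, Z)))), add(add(SZ, Z), add(Z, Z)))
  [6] add(add(add(SZ, Z), add(Z, Z)), mul(add(add(SZ, Z), mul(add(Z, mul(SZ, SZ)), add(SSZ, Z))), add(add(SZ, Z), add(Z, Z))))
  [7] add(add(S(add(Z, Z)), add(Z, Z)), mul(add(add(SZ, Z), mul(add(Z, mul(SZ, SZ)), add(SSZ, Z))), add(add(SZ, Z), add(Z, Z))))
  [8] add(S(add(add(Z, Z), add(Z, Z))), mul(add(add(SZ, Z), mul(add(Z, mul(SZ, SZ)), add(SSZ, Z))), add(add(SZ, Z), add(Z, Z))))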